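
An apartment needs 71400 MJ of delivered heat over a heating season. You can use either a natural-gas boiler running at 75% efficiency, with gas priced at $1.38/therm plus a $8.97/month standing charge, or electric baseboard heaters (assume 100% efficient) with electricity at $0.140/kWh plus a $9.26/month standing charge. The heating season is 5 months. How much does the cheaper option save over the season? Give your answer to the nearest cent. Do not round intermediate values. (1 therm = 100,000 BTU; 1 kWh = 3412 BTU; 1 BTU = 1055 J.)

Heat load = 71400 MJ = 71,400,000,000 J / 1055 = 67,677,725 BTU
Gas: input = 67,677,725 / 0.75 = 90,236,967 BTU = 902.4 therm → 902.4 × $1.38 = $1,245.27; + 5 × $8.97 standing = $1,290.12
Electric: 67,677,725 BTU / 3412 = 19,840 kWh → × $0.140 = $2,776.93; + 5 × $9.26 standing = $2,823.23
Difference = |$1,290.12 − $2,823.23| = $1,533.11

$1533.11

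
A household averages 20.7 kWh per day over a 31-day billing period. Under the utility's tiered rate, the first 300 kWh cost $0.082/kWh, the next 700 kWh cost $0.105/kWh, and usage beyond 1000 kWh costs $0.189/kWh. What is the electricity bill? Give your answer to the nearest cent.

$60.48

Usage = 20.7 kWh/day × 31 days = 641.7 kWh
First 300 kWh × $0.082 = $24.60
Next 341.7 kWh × $0.105 = $35.88
Remaining tier: 0 kWh (not reached)
Total = $60.48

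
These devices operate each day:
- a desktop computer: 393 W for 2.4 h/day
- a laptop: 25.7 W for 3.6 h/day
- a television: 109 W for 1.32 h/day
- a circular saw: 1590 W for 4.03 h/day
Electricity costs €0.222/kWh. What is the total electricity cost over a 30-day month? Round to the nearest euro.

€51

desktop computer: 393 W × 2.4 h × 30 d = 28,296 Wh = 28.3 kWh
laptop: 25.7 W × 3.6 h × 30 d = 2,776 Wh = 2.776 kWh
television: 109 W × 1.32 h × 30 d = 4,316 Wh = 4.316 kWh
circular saw: 1590 W × 4.03 h × 30 d = 192,231 Wh = 192.2 kWh
Total energy = 28.3 + 2.776 + 4.316 + 192.2 = 227.6 kWh
Cost = 227.6 kWh × €0.222 = €50.53 ≈ €51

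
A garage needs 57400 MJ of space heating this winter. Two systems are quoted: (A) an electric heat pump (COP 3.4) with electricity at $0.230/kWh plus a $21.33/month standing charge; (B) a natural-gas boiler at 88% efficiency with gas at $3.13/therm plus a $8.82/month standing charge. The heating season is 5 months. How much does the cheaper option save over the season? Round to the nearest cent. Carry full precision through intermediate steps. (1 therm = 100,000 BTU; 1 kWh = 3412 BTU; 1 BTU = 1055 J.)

Heat load = 57400 MJ = 57,400,000,000 J / 1055 = 54,407,583 BTU
Gas: input = 54,407,583 / 0.88 = 61,826,799 BTU = 618.3 therm → 618.3 × $3.13 = $1,935.18; + 5 × $8.82 standing = $1,979.28
Heat pump: 54,407,583 BTU / 3412 = 15,950 kWh heat; / 3.4 = 4,690 kWh in → × $0.230 = $1,078.70; + 5 × $21.33 standing = $1,185.35
Difference = |$1,979.28 − $1,185.35| = $793.93

$793.93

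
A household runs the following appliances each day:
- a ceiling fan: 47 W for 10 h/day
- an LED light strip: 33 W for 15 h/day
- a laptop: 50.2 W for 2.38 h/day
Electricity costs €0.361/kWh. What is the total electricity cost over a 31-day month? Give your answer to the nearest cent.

ceiling fan: 47 W × 10 h × 31 d = 14,570 Wh = 14.57 kWh
LED light strip: 33 W × 15 h × 31 d = 15,345 Wh = 15.35 kWh
laptop: 50.2 W × 2.38 h × 31 d = 3,704 Wh = 3.704 kWh
Total energy = 14.57 + 15.35 + 3.704 = 33.62 kWh
Cost = 33.62 kWh × €0.361 = €12.14

€12.14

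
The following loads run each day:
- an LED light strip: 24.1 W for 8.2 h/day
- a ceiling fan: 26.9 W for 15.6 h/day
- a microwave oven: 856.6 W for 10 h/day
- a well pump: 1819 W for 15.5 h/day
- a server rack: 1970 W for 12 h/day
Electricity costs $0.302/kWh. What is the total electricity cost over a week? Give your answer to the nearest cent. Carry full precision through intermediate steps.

LED light strip: 24.1 W × 8.2 h × 7 d = 1,383 Wh = 1.383 kWh
ceiling fan: 26.9 W × 15.6 h × 7 d = 2,937 Wh = 2.937 kWh
microwave oven: 856.6 W × 10 h × 7 d = 59,962 Wh = 59.96 kWh
well pump: 1819 W × 15.5 h × 7 d = 197,362 Wh = 197.4 kWh
server rack: 1970 W × 12 h × 7 d = 165,480 Wh = 165.5 kWh
Total energy = 1.383 + 2.937 + 59.96 + 197.4 + 165.5 = 427.1 kWh
Cost = 427.1 kWh × $0.302 = $128.99

$128.99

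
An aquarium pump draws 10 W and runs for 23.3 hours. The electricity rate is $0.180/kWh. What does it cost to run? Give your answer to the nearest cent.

Energy = 10 W × 23.3 h = 233 Wh = 0.233 kWh
Cost = 0.233 kWh × $0.180/kWh = $0.04

$0.04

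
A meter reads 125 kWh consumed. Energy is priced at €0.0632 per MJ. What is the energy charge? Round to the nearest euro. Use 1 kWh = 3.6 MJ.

€28

125 kWh × (3.6 MJ/kWh) = 450 MJ
Cost = 450 MJ × €0.0632/MJ = €28.44 ≈ €28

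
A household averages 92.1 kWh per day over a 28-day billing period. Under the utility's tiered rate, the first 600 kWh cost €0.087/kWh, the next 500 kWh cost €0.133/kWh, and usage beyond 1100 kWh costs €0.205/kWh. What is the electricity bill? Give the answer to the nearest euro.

€422

Usage = 92.1 kWh/day × 28 days = 2578.8 kWh
First 600 kWh × €0.087 = €52.20
Next 500 kWh × €0.133 = €66.50
Remaining 1478.8 kWh × €0.205 = €303.15
Total = €421.85 ≈ €422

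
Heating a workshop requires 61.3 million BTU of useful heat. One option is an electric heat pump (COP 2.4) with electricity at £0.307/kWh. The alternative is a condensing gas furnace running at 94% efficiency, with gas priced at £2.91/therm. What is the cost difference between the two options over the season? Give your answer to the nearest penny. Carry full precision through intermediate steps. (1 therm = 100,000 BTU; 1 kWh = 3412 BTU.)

£400.46

Heat load = 61.3 × 10⁶ BTU = 61,300,000 BTU
Gas: input = 61,300,000 / 0.94 = 65,212,766 BTU = 652.1 therm → 652.1 × £2.91 = £1,897.69
Heat pump: 61,300,000 BTU / 3412 = 17,970 kWh heat; / 2.4 = 7,486 kWh in → × £0.307 = £2,298.15
Difference = |£1,897.69 − £2,298.15| = £400.46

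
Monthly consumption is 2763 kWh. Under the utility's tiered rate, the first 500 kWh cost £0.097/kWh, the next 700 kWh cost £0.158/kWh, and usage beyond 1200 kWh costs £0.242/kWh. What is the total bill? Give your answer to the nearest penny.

First 500 kWh × £0.097 = £48.50
Next 700 kWh × £0.158 = £110.60
Remaining 1563 kWh × £0.242 = £378.25
Total = £537.35

£537.35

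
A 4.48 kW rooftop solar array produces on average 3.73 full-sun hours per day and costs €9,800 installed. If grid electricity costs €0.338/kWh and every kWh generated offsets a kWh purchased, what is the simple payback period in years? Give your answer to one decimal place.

Daily generation = 4.48 kW × 3.73 h = 16.71 kWh
Annual generation = 16.71 × 365 = 6099.3 kWh
Annual savings = 6099.3 × €0.338 = €2,061.56
Payback = €9,800 / €2,061.56 = 4.75 years

4.8 years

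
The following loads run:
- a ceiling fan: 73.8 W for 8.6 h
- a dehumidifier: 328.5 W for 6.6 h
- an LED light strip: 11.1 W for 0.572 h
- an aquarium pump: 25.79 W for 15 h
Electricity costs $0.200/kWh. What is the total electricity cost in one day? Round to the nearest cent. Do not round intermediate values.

ceiling fan: 73.8 W × 8.6 h = 635 Wh = 0.6347 kWh
dehumidifier: 328.5 W × 6.6 h = 2,168 Wh = 2.168 kWh
LED light strip: 11.1 W × 0.572 h = 6 Wh = 0.006349 kWh
aquarium pump: 25.79 W × 15 h = 387 Wh = 0.3868 kWh
Total energy = 0.6347 + 2.168 + 0.006349 + 0.3868 = 3.196 kWh
Cost = 3.196 kWh × $0.200 = $0.64

$0.64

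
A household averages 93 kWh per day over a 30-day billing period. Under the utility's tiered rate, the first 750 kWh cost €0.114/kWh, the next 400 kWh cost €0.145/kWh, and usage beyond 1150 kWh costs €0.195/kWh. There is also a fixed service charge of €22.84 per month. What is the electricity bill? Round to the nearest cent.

€486.14

Usage = 93 kWh/day × 30 days = 2790 kWh
First 750 kWh × €0.114 = €85.50
Next 400 kWh × €0.145 = €58.00
Remaining 1640 kWh × €0.195 = €319.80
Energy charge = €463.30; + service €22.84 = €486.14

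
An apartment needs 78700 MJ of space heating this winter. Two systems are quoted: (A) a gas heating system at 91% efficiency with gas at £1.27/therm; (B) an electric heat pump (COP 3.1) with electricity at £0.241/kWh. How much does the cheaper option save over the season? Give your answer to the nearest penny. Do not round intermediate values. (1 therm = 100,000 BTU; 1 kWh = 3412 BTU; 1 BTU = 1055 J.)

£658.60

Heat load = 78700 MJ = 78,700,000,000 J / 1055 = 74,597,156 BTU
Gas: input = 74,597,156 / 0.91 = 81,974,897 BTU = 819.7 therm → 819.7 × £1.27 = £1,041.08
Heat pump: 74,597,156 BTU / 3412 = 21,860 kWh heat; / 3.1 = 7,053 kWh in → × £0.241 = £1,699.69
Difference = |£1,041.08 − £1,699.69| = £658.60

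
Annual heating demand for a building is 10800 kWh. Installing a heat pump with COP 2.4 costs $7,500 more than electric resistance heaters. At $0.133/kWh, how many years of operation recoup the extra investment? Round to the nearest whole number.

9 years

Resistance: 10800 kWh × $0.133 = $1,436.40/yr
Heat pump: 10800 / 2.4 = 4500 kWh in → × $0.133 = $598.50/yr
Annual savings = $837.90
Payback = $7,500 / $837.90 = 8.95 years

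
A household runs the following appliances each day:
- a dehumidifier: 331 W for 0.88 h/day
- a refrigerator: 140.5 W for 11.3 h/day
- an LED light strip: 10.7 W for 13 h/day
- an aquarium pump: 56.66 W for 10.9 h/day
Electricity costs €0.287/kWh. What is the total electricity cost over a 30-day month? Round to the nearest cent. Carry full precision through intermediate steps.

€22.69

dehumidifier: 331 W × 0.88 h × 30 d = 8,738 Wh = 8.738 kWh
refrigerator: 140.5 W × 11.3 h × 30 d = 47,630 Wh = 47.63 kWh
LED light strip: 10.7 W × 13 h × 30 d = 4,173 Wh = 4.173 kWh
aquarium pump: 56.66 W × 10.9 h × 30 d = 18,528 Wh = 18.53 kWh
Total energy = 8.738 + 47.63 + 4.173 + 18.53 = 79.07 kWh
Cost = 79.07 kWh × €0.287 = €22.69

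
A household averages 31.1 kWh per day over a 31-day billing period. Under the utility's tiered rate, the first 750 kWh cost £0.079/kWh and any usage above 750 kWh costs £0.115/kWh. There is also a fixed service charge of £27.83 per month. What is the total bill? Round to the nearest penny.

£111.70

Usage = 31.1 kWh/day × 31 days = 964.1 kWh
First 750 kWh × £0.079 = £59.25
Remaining 214.1 kWh × £0.115 = £24.62
Energy charge = £83.87; + service £27.83 = £111.70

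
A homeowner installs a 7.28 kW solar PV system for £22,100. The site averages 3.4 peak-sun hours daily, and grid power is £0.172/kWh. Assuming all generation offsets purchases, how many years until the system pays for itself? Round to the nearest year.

14 years

Daily generation = 7.28 kW × 3.4 h = 24.75 kWh
Annual generation = 24.75 × 365 = 9034.5 kWh
Annual savings = 9034.5 × £0.172 = £1,553.93
Payback = £22,100 / £1,553.93 = 14.2 years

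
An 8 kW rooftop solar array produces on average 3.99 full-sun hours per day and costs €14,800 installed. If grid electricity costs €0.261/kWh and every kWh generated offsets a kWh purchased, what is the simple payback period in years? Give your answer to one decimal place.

4.9 years

Daily generation = 8 kW × 3.99 h = 31.92 kWh
Annual generation = 31.92 × 365 = 11651 kWh
Annual savings = 11651 × €0.261 = €3,040.86
Payback = €14,800 / €3,040.86 = 4.87 years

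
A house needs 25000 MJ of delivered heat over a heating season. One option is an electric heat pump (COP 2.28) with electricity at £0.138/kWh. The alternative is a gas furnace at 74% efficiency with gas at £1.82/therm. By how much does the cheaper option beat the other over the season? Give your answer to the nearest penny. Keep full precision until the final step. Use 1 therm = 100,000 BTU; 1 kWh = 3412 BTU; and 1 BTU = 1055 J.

Heat load = 25000 MJ = 25,000,000,000 J / 1055 = 23,696,682 BTU
Gas: input = 23,696,682 / 0.74 = 32,022,544 BTU = 320.2 therm → 320.2 × £1.82 = £582.81
Heat pump: 23,696,682 BTU / 3412 = 6,945 kWh heat; / 2.28 = 3,046 kWh in → × £0.138 = £420.36
Difference = |£582.81 − £420.36| = £162.45

£162.45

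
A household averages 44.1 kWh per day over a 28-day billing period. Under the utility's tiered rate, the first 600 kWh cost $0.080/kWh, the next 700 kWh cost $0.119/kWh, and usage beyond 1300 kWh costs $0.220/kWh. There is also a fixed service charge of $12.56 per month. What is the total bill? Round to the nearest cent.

Usage = 44.1 kWh/day × 28 days = 1234.8 kWh
First 600 kWh × $0.080 = $48.00
Next 634.8 kWh × $0.119 = $75.54
Remaining tier: 0 kWh (not reached)
Energy charge = $123.54; + service $12.56 = $136.10

$136.10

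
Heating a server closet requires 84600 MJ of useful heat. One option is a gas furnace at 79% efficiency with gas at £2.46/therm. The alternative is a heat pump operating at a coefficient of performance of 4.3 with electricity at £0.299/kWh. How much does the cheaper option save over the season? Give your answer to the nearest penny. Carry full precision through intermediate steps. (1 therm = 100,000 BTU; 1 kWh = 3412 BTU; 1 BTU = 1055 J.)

£862.82

Heat load = 84600 MJ = 84,600,000,000 J / 1055 = 80,189,573 BTU
Gas: input = 80,189,573 / 0.79 = 101,505,789 BTU = 1,015 therm → 1,015 × £2.46 = £2,497.04
Heat pump: 80,189,573 BTU / 3412 = 23,500 kWh heat; / 4.3 = 5,466 kWh in → × £0.299 = £1,634.22
Difference = |£2,497.04 − £1,634.22| = £862.82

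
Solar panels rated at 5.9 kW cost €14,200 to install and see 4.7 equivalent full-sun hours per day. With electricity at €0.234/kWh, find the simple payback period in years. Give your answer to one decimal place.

6.0 years

Daily generation = 5.9 kW × 4.7 h = 27.73 kWh
Annual generation = 27.73 × 365 = 10121 kWh
Annual savings = 10121 × €0.234 = €2,368.42
Payback = €14,200 / €2,368.42 = 6 years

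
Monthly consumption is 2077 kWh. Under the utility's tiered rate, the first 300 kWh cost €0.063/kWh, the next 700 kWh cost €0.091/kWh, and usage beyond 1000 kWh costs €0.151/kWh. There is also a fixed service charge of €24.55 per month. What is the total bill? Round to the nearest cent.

First 300 kWh × €0.063 = €18.90
Next 700 kWh × €0.091 = €63.70
Remaining 1077 kWh × €0.151 = €162.63
Energy charge = €245.23; + service €24.55 = €269.78

€269.78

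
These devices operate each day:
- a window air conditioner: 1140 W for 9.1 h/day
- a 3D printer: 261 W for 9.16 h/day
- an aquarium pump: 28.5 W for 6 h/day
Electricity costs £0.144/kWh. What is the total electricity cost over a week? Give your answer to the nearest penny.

window air conditioner: 1140 W × 9.1 h × 7 d = 72,618 Wh = 72.62 kWh
3D printer: 261 W × 9.16 h × 7 d = 16,735 Wh = 16.74 kWh
aquarium pump: 28.5 W × 6 h × 7 d = 1,197 Wh = 1.197 kWh
Total energy = 72.62 + 16.74 + 1.197 = 90.55 kWh
Cost = 90.55 kWh × £0.144 = £13.04

£13.04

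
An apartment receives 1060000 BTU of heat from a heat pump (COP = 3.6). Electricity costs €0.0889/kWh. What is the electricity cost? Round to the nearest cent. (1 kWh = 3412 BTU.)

Heat delivered = 1,060,000 BTU / 3412 = 310.7 kWh
Electrical input = 310.7 kWh / 3.6 = 86.3 kWh
Cost = 86.3 × €0.0889/kWh = €7.67

€7.67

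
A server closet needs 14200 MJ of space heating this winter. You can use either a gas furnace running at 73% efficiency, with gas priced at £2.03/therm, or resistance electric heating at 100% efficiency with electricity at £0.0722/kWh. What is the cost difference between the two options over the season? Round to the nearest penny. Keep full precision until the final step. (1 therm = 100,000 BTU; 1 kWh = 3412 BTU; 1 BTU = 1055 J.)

Heat load = 14200 MJ = 14,200,000,000 J / 1055 = 13,459,716 BTU
Gas: input = 13,459,716 / 0.73 = 18,437,967 BTU = 184.4 therm → 184.4 × £2.03 = £374.29
Electric: 13,459,716 BTU / 3412 = 3,945 kWh → × £0.0722 = £284.82
Difference = |£374.29 − £284.82| = £89.47

£89.47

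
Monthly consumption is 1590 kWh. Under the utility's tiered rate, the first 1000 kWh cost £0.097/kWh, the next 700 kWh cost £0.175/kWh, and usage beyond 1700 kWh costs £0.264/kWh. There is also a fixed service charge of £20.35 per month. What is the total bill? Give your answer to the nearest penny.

£220.60

First 1000 kWh × £0.097 = £97.00
Next 590 kWh × £0.175 = £103.25
Remaining tier: 0 kWh (not reached)
Energy charge = £200.25; + service £20.35 = £220.60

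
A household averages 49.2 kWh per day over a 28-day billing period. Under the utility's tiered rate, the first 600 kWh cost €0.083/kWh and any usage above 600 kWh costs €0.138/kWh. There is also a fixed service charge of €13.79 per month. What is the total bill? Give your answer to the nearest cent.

Usage = 49.2 kWh/day × 28 days = 1377.6 kWh
First 600 kWh × €0.083 = €49.80
Remaining 777.6 kWh × €0.138 = €107.31
Energy charge = €157.11; + service €13.79 = €170.90

€170.90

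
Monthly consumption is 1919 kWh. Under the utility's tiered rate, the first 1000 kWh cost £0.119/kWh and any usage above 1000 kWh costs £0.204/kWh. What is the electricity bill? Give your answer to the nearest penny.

£306.48

First 1000 kWh × £0.119 = £119.00
Remaining 919 kWh × £0.204 = £187.48
Total = £306.48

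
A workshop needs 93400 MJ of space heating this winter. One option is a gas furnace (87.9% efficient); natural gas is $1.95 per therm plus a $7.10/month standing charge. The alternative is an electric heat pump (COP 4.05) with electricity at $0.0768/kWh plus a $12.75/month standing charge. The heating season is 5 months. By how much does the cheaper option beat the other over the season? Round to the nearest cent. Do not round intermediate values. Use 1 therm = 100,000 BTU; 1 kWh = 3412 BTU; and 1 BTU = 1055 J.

Heat load = 93400 MJ = 93,400,000,000 J / 1055 = 88,530,806 BTU
Gas: input = 88,530,806 / 0.879 = 100,717,640 BTU = 1,007 therm → 1,007 × $1.95 = $1,963.99; + 5 × $7.10 standing = $1,999.49
Heat pump: 88,530,806 BTU / 3412 = 25,950 kWh heat; / 4.05 = 6,407 kWh in → × $0.0768 = $492.03; + 5 × $12.75 standing = $555.78
Difference = |$1,999.49 − $555.78| = $1,443.71

$1443.71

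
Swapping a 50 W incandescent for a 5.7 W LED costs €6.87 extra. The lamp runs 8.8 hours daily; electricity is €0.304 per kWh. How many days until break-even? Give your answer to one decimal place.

58.0 days

Power saved = 50 − 5.7 = 44.3 W
Daily energy saved = 44.3 W × 8.8 h = 389.8 Wh = 0.38984 kWh
Daily savings = 0.38984 × €0.304 = €0.1185
Payback = €6.87 / €0.1185 per day = 57.97 days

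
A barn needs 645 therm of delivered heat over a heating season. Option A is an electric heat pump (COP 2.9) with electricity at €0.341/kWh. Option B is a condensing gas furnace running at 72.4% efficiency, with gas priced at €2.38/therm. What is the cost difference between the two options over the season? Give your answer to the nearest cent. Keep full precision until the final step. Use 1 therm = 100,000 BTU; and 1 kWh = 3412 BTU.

Heat load = 645 therm × 100,000 = 64,500,000 BTU
Gas: input = 64,500,000 / 0.724 = 89,088,398 BTU = 890.9 therm → 890.9 × €2.38 = €2,120.30
Heat pump: 64,500,000 BTU / 3412 = 18,900 kWh heat; / 2.9 = 6,519 kWh in → × €0.341 = €2,222.83
Difference = |€2,120.30 − €2,222.83| = €102.53

€102.53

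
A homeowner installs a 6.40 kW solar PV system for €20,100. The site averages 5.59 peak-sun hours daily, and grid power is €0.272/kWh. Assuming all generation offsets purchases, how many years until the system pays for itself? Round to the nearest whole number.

6 years

Daily generation = 6.40 kW × 5.59 h = 35.78 kWh
Annual generation = 35.78 × 365 = 13058 kWh
Annual savings = 13058 × €0.272 = €3,551.84
Payback = €20,100 / €3,551.84 = 5.66 years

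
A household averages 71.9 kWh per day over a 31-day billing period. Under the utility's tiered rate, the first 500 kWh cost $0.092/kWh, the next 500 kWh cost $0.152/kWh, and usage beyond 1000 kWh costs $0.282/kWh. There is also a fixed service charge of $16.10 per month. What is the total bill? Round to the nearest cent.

$484.65

Usage = 71.9 kWh/day × 31 days = 2228.9 kWh
First 500 kWh × $0.092 = $46.00
Next 500 kWh × $0.152 = $76.00
Remaining 1228.9 kWh × $0.282 = $346.55
Energy charge = $468.55; + service $16.10 = $484.65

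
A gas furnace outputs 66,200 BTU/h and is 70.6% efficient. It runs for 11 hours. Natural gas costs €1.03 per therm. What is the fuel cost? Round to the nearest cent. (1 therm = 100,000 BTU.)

€10.62

Heat delivered = 66,200 BTU/h × 11 h = 728,200 BTU
Gas input = 728,200 / 0.706 = 1,031,445 BTU
= 1,031,445 / 100,000 = 10.31 therm
Cost = 10.31 × €1.03/therm = €10.62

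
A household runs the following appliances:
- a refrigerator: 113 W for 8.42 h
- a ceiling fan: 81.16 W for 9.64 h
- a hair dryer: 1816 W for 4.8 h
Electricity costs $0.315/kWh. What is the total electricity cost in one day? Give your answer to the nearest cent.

refrigerator: 113 W × 8.42 h = 951 Wh = 0.9515 kWh
ceiling fan: 81.16 W × 9.64 h = 782 Wh = 0.7824 kWh
hair dryer: 1816 W × 4.8 h = 8,717 Wh = 8.717 kWh
Total energy = 0.9515 + 0.7824 + 8.717 = 10.45 kWh
Cost = 10.45 kWh × $0.315 = $3.29

$3.29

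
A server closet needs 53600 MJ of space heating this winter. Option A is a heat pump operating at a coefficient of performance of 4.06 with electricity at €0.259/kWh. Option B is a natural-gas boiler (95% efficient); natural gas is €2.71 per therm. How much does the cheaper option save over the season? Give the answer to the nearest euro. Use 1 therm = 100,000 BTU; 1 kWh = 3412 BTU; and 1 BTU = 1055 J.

Heat load = 53600 MJ = 53,600,000,000 J / 1055 = 50,805,687 BTU
Gas: input = 50,805,687 / 0.95 = 53,479,671 BTU = 534.8 therm → 534.8 × €2.71 = €1,449.30
Heat pump: 50,805,687 BTU / 3412 = 14,890 kWh heat; / 4.06 = 3,668 kWh in → × €0.259 = €949.90
Difference = |€1,449.30 − €949.90| = €499.40 ≈ €499

€499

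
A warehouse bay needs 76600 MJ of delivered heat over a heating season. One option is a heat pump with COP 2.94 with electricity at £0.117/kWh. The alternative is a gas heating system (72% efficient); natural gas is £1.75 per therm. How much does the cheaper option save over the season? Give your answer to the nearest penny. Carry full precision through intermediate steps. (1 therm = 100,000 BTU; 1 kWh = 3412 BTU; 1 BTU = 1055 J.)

£917.90

Heat load = 76600 MJ = 76,600,000,000 J / 1055 = 72,606,635 BTU
Gas: input = 72,606,635 / 0.720 = 100,842,549 BTU = 1,008 therm → 1,008 × £1.75 = £1,764.74
Heat pump: 72,606,635 BTU / 3412 = 21,280 kWh heat; / 2.94 = 7,238 kWh in → × £0.117 = £846.85
Difference = |£1,764.74 − £846.85| = £917.90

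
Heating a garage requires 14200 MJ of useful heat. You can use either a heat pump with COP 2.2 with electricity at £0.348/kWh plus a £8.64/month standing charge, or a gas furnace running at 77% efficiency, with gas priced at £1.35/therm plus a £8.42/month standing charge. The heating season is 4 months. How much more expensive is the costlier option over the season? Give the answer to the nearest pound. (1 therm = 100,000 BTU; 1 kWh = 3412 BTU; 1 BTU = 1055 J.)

Heat load = 14200 MJ = 14,200,000,000 J / 1055 = 13,459,716 BTU
Gas: input = 13,459,716 / 0.77 = 17,480,150 BTU = 174.8 therm → 174.8 × £1.35 = £235.98; + 4 × £8.42 standing = £269.66
Heat pump: 13,459,716 BTU / 3412 = 3,945 kWh heat; / 2.2 = 1,793 kWh in → × £0.348 = £624.00; + 4 × £8.64 standing = £658.56
Difference = |£269.66 − £658.56| = £388.90 ≈ £389

£389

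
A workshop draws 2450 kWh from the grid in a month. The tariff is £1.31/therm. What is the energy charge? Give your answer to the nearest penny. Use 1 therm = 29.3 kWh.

2450 kWh × (0.03413 therm/kWh) = 83.62 therm
Cost = 83.62 therm × £1.31/therm = £109.54

£109.54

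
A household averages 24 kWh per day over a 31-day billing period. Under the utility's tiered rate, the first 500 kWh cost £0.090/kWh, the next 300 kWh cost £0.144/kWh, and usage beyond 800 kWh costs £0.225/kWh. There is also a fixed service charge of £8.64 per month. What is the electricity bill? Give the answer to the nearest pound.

Usage = 24 kWh/day × 31 days = 744 kWh
First 500 kWh × £0.090 = £45.00
Next 244 kWh × £0.144 = £35.14
Remaining tier: 0 kWh (not reached)
Energy charge = £80.14; + service £8.64 = £88.78 ≈ £89

£89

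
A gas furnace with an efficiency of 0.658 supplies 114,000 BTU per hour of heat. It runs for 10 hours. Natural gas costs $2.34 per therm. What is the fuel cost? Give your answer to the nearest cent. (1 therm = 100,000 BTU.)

$40.54

Heat delivered = 114,000 BTU/h × 10 h = 1,140,000 BTU
Gas input = 1,140,000 / 0.658 = 1,732,523 BTU
= 1,732,523 / 100,000 = 17.33 therm
Cost = 17.33 × $2.34/therm = $40.54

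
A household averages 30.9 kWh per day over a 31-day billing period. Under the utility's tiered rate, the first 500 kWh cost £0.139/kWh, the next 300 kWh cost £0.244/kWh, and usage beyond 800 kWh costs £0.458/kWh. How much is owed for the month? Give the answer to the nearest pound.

£215

Usage = 30.9 kWh/day × 31 days = 957.9 kWh
First 500 kWh × £0.139 = £69.50
Next 300 kWh × £0.244 = £73.20
Remaining 157.9 kWh × £0.458 = £72.32
Total = £215.02 ≈ £215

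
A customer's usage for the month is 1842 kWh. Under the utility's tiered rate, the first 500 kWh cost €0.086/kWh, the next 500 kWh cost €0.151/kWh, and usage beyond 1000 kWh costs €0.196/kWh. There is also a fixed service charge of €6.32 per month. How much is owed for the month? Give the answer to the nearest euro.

First 500 kWh × €0.086 = €43.00
Next 500 kWh × €0.151 = €75.50
Remaining 842 kWh × €0.196 = €165.03
Energy charge = €283.53; + service €6.32 = €289.85 ≈ €290

€290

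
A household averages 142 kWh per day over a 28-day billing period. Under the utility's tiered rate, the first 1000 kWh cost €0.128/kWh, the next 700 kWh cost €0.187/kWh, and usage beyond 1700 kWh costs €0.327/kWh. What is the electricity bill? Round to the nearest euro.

Usage = 142 kWh/day × 28 days = 3976 kWh
First 1000 kWh × €0.128 = €128.00
Next 700 kWh × €0.187 = €130.90
Remaining 2276 kWh × €0.327 = €744.25
Total = €1,003.15 ≈ €1003

€1003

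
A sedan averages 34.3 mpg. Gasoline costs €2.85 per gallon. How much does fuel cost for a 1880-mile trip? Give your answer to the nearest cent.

€156.21

Fuel = 1880 mi / 34.3 mpg = 54.81 gal
Cost = 54.81 gal × €2.85/gal = €156.21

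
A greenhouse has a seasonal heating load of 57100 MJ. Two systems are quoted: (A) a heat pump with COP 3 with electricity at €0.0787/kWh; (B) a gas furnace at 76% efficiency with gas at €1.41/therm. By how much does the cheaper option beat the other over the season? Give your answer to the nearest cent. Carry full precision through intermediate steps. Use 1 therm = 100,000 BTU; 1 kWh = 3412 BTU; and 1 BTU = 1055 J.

Heat load = 57100 MJ = 57,100,000,000 J / 1055 = 54,123,223 BTU
Gas: input = 54,123,223 / 0.76 = 71,214,767 BTU = 712.1 therm → 712.1 × €1.41 = €1,004.13
Heat pump: 54,123,223 BTU / 3412 = 15,860 kWh heat; / 3 = 5,288 kWh in → × €0.0787 = €416.13
Difference = |€1,004.13 − €416.13| = €588.00

€588.00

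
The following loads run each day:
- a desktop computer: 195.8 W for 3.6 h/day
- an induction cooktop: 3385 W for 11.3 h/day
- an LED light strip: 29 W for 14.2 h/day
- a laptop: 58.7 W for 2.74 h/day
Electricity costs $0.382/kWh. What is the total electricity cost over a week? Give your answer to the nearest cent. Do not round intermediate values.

$105.70

desktop computer: 195.8 W × 3.6 h × 7 d = 4,934 Wh = 4.934 kWh
induction cooktop: 3385 W × 11.3 h × 7 d = 267,754 Wh = 267.8 kWh
LED light strip: 29 W × 14.2 h × 7 d = 2,883 Wh = 2.883 kWh
laptop: 58.7 W × 2.74 h × 7 d = 1,126 Wh = 1.126 kWh
Total energy = 4.934 + 267.8 + 2.883 + 1.126 = 276.7 kWh
Cost = 276.7 kWh × $0.382 = $105.70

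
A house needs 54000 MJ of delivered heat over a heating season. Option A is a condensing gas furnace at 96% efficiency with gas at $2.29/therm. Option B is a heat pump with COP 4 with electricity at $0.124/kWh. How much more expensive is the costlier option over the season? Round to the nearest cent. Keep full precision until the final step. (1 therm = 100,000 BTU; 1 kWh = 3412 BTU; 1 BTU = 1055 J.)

Heat load = 54000 MJ = 54,000,000,000 J / 1055 = 51,184,834 BTU
Gas: input = 51,184,834 / 0.96 = 53,317,536 BTU = 533.2 therm → 533.2 × $2.29 = $1,220.97
Heat pump: 51,184,834 BTU / 3412 = 15,000 kWh heat; / 4 = 3,750 kWh in → × $0.124 = $465.04
Difference = |$1,220.97 − $465.04| = $755.93

$755.93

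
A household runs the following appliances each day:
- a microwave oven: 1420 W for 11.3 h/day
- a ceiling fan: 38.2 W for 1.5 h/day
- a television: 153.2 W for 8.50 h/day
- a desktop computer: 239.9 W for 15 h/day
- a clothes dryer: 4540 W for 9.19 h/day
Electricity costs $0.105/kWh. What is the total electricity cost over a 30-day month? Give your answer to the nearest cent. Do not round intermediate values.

microwave oven: 1420 W × 11.3 h × 30 d = 481,380 Wh = 481.4 kWh
ceiling fan: 38.2 W × 1.5 h × 30 d = 1,719 Wh = 1.719 kWh
television: 153.2 W × 8.50 h × 30 d = 39,066 Wh = 39.07 kWh
desktop computer: 239.9 W × 15 h × 30 d = 107,955 Wh = 108 kWh
clothes dryer: 4540 W × 9.19 h × 30 d = 1,251,678 Wh = 1,252 kWh
Total energy = 481.4 + 1.719 + 39.07 + 108 + 1,252 = 1,882 kWh
Cost = 1,882 kWh × $0.105 = $197.59

$197.59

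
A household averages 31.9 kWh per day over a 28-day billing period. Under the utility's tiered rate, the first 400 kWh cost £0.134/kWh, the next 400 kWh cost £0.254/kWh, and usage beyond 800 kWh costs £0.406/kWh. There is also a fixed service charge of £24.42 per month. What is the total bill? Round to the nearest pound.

£217

Usage = 31.9 kWh/day × 28 days = 893.2 kWh
First 400 kWh × £0.134 = £53.60
Next 400 kWh × £0.254 = £101.60
Remaining 93.2 kWh × £0.406 = £37.84
Energy charge = £193.04; + service £24.42 = £217.46 ≈ £217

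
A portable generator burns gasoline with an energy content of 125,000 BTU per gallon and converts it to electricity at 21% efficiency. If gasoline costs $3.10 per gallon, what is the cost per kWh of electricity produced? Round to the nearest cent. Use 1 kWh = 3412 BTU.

$0.40

Electrical output per gallon = 125,000 BTU × 0.21 / 3412 BTU/kWh = 7.693 kWh
Cost per kWh = $3.10 / 7.693 kWh = $0.403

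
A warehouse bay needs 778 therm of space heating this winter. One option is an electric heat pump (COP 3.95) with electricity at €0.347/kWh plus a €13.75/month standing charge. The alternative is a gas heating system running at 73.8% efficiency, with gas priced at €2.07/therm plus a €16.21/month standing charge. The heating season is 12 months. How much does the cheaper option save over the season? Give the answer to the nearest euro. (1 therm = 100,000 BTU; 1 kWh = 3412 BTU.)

€209

Heat load = 778 therm × 100,000 = 77,800,000 BTU
Gas: input = 77,800,000 / 0.738 = 105,420,054 BTU = 1,054 therm → 1,054 × €2.07 = €2,182.20; + 12 × €16.21 standing = €2,376.72
Heat pump: 77,800,000 BTU / 3412 = 22,800 kWh heat; / 3.95 = 5,773 kWh in → × €0.347 = €2,003.10; + 12 × €13.75 standing = €2,168.10
Difference = |€2,376.72 − €2,168.10| = €208.61 ≈ €209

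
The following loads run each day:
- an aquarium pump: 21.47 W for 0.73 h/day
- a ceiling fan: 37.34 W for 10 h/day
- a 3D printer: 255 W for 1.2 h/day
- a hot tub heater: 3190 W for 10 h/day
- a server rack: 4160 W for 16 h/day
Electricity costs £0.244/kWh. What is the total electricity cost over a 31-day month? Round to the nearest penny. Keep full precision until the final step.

£750.01

aquarium pump: 21.47 W × 0.73 h × 31 d = 486 Wh = 0.4859 kWh
ceiling fan: 37.34 W × 10 h × 31 d = 11,575 Wh = 11.58 kWh
3D printer: 255 W × 1.2 h × 31 d = 9,486 Wh = 9.486 kWh
hot tub heater: 3190 W × 10 h × 31 d = 988,900 Wh = 988.9 kWh
server rack: 4160 W × 16 h × 31 d = 2,063,360 Wh = 2,063 kWh
Total energy = 0.4859 + 11.58 + 9.486 + 988.9 + 2,063 = 3,074 kWh
Cost = 3,074 kWh × £0.244 = £750.01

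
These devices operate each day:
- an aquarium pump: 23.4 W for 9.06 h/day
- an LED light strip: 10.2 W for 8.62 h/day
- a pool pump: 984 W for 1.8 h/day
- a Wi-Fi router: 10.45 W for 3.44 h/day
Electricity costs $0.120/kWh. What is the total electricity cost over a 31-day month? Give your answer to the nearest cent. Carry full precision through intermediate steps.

$7.84

aquarium pump: 23.4 W × 9.06 h × 31 d = 6,572 Wh = 6.572 kWh
LED light strip: 10.2 W × 8.62 h × 31 d = 2,726 Wh = 2.726 kWh
pool pump: 984 W × 1.8 h × 31 d = 54,907 Wh = 54.91 kWh
Wi-Fi router: 10.45 W × 3.44 h × 31 d = 1,114 Wh = 1.114 kWh
Total energy = 6.572 + 2.726 + 54.91 + 1.114 = 65.32 kWh
Cost = 65.32 kWh × $0.120 = $7.84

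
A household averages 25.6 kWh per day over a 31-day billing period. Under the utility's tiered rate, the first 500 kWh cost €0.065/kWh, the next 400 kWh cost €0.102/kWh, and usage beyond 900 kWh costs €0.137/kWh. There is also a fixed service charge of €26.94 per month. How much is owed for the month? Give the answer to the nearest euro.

Usage = 25.6 kWh/day × 31 days = 793.6 kWh
First 500 kWh × €0.065 = €32.50
Next 293.6 kWh × €0.102 = €29.95
Remaining tier: 0 kWh (not reached)
Energy charge = €62.45; + service €26.94 = €89.39 ≈ €89

€89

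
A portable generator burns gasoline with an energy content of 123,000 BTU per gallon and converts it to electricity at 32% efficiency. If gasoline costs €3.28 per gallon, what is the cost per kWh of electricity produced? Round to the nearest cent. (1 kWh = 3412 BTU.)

€0.28

Electrical output per gallon = 123,000 BTU × 0.32 / 3412 BTU/kWh = 11.54 kWh
Cost per kWh = €3.28 / 11.54 kWh = €0.284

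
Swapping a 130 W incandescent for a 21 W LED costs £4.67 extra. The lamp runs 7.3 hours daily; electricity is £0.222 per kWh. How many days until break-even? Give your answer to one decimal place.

26.4 days

Power saved = 130 − 21 = 109 W
Daily energy saved = 109 W × 7.3 h = 795.7 Wh = 0.7957 kWh
Daily savings = 0.7957 × £0.222 = £0.1766
Payback = £4.67 / £0.1766 per day = 26.44 days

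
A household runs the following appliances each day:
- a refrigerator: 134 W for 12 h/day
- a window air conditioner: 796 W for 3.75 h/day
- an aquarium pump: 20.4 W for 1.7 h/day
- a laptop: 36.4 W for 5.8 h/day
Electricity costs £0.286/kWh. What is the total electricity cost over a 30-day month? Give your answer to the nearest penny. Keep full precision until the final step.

£41.52

refrigerator: 134 W × 12 h × 30 d = 48,240 Wh = 48.24 kWh
window air conditioner: 796 W × 3.75 h × 30 d = 89,550 Wh = 89.55 kWh
aquarium pump: 20.4 W × 1.7 h × 30 d = 1,040 Wh = 1.04 kWh
laptop: 36.4 W × 5.8 h × 30 d = 6,334 Wh = 6.334 kWh
Total energy = 48.24 + 89.55 + 1.04 + 6.334 = 145.2 kWh
Cost = 145.2 kWh × £0.286 = £41.52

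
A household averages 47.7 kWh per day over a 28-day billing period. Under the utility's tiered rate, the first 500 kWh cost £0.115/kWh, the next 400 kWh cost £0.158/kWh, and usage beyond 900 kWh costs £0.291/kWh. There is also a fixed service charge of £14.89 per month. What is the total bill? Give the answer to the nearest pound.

Usage = 47.7 kWh/day × 28 days = 1335.6 kWh
First 500 kWh × £0.115 = £57.50
Next 400 kWh × £0.158 = £63.20
Remaining 435.6 kWh × £0.291 = £126.76
Energy charge = £247.46; + service £14.89 = £262.35 ≈ £262

£262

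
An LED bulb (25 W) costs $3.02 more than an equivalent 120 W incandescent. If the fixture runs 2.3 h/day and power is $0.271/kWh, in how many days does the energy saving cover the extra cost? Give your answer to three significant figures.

Power saved = 120 − 25 = 95 W
Daily energy saved = 95 W × 2.3 h = 218.5 Wh = 0.2185 kWh
Daily savings = 0.2185 × $0.271 = $0.0592
Payback = $3.02 / $0.0592 per day = 51 days

51 days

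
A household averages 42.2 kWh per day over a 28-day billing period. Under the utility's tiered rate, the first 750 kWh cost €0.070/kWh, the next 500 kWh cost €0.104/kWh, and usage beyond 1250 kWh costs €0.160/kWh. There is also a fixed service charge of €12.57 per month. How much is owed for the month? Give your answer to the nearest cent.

Usage = 42.2 kWh/day × 28 days = 1181.6 kWh
First 750 kWh × €0.070 = €52.50
Next 431.6 kWh × €0.104 = €44.89
Remaining tier: 0 kWh (not reached)
Energy charge = €97.39; + service €12.57 = €109.96

€109.96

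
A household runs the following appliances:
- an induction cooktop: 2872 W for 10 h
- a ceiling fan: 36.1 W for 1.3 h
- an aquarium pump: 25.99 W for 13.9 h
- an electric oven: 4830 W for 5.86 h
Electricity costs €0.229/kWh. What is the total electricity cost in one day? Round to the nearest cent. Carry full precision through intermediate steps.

€13.15

induction cooktop: 2872 W × 10 h = 28,720 Wh = 28.72 kWh
ceiling fan: 36.1 W × 1.3 h = 47 Wh = 0.04693 kWh
aquarium pump: 25.99 W × 13.9 h = 361 Wh = 0.3613 kWh
electric oven: 4830 W × 5.86 h = 28,304 Wh = 28.3 kWh
Total energy = 28.72 + 0.04693 + 0.3613 + 28.3 = 57.43 kWh
Cost = 57.43 kWh × €0.229 = €13.15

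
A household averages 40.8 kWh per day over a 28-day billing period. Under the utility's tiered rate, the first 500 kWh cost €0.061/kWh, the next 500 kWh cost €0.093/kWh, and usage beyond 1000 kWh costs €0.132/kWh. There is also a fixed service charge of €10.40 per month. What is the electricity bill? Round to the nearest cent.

Usage = 40.8 kWh/day × 28 days = 1142.4 kWh
First 500 kWh × €0.061 = €30.50
Next 500 kWh × €0.093 = €46.50
Remaining 142.4 kWh × €0.132 = €18.80
Energy charge = €95.80; + service €10.40 = €106.20

€106.20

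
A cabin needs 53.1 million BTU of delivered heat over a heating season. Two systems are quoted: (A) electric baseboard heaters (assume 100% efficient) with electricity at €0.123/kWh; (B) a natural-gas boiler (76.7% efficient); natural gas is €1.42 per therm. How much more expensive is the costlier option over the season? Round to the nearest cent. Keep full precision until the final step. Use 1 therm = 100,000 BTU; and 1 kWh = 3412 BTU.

Heat load = 53.1 × 10⁶ BTU = 53,100,000 BTU
Gas: input = 53,100,000 / 0.767 = 69,230,769 BTU = 692.3 therm → 692.3 × €1.42 = €983.08
Electric: 53,100,000 BTU / 3412 = 15,560 kWh → × €0.123 = €1,914.21
Difference = |€983.08 − €1,914.21| = €931.14

€931.14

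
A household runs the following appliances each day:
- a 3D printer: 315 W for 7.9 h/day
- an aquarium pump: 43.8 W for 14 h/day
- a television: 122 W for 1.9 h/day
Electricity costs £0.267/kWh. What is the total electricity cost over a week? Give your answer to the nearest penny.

3D printer: 315 W × 7.9 h × 7 d = 17,420 Wh = 17.42 kWh
aquarium pump: 43.8 W × 14 h × 7 d = 4,292 Wh = 4.292 kWh
television: 122 W × 1.9 h × 7 d = 1,623 Wh = 1.623 kWh
Total energy = 17.42 + 4.292 + 1.623 = 23.33 kWh
Cost = 23.33 kWh × £0.267 = £6.23

£6.23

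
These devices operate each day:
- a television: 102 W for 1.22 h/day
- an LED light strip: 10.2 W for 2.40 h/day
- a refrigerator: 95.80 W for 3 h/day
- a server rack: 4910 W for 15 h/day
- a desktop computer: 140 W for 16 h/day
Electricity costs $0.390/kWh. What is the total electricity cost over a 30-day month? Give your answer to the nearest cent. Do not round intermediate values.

television: 102 W × 1.22 h × 30 d = 3,733 Wh = 3.733 kWh
LED light strip: 10.2 W × 2.40 h × 30 d = 734 Wh = 0.7344 kWh
refrigerator: 95.80 W × 3 h × 30 d = 8,622 Wh = 8.622 kWh
server rack: 4910 W × 15 h × 30 d = 2,209,500 Wh = 2,210 kWh
desktop computer: 140 W × 16 h × 30 d = 67,200 Wh = 67.2 kWh
Total energy = 3.733 + 0.7344 + 8.622 + 2,210 + 67.2 = 2,290 kWh
Cost = 2,290 kWh × $0.390 = $893.02

$893.02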